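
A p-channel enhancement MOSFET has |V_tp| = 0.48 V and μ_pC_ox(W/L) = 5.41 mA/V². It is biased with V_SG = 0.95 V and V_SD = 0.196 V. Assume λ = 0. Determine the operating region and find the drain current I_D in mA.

V_ov = V_SG − |V_tp| = 0.95 − 0.48 = 0.47 V.
Since V_SD = 0.196 V < V_ov = 0.47 V, the device is in the triode region.
I_D = k_p [V_ov · V_SD − ½ V_SD²] = 5.41 × [0.47 × 0.196 − 0.5 × 0.196²] = 0.394 mA.

Triode; I_D = 0.394 mA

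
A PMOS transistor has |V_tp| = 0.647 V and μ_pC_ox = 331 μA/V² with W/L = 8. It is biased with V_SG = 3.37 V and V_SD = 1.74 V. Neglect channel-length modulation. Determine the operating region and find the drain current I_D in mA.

k_p = μ_pC_ox · (W/L) = 2.648 mA/V².
V_ov = V_SG − |V_tp| = 3.37 − 0.647 = 2.72 V.
Since V_SD = 1.74 V < V_ov = 2.72 V, the device is in the triode region.
I_D = k_p [V_ov · V_SD − ½ V_SD²] = 2.648 × [2.72 × 1.74 − 0.5 × 1.74²] = 8.54 mA.

Triode; I_D = 8.54 mA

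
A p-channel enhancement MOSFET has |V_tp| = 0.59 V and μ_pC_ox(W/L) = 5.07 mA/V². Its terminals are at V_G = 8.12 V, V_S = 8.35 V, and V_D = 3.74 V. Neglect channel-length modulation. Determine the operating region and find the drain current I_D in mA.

Cutoff; I_D = 0 mA

V_SG = V_S − V_G = 8.35 − 8.12 = 0.23 V; V_SD = V_S − V_D = 8.35 − 3.74 = 4.61 V.
V_SG = 0.23 V < |V_tp| = 0.59 V, so the transistor is in cutoff.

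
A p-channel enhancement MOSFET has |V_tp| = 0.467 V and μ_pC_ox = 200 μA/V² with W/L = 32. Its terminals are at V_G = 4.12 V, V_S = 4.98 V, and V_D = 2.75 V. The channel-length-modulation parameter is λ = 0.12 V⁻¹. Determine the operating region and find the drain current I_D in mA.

V_SG = V_S − V_G = 4.98 − 4.12 = 0.86 V; V_SD = V_S − V_D = 4.98 − 2.75 = 2.23 V.
k_p = μ_pC_ox · (W/L) = 6.4 mA/V².
V_ov = V_SG − |V_tp| = 0.86 − 0.467 = 0.393 V.
Since V_SD = 2.23 V ≥ V_ov = 0.393 V, the device is in saturation.
I_D = ½ k_p V_ov² (1 + λ V_SD) = 0.5 × 6.4 × 0.393² × (1 + 0.12 × 2.23) = 0.626 mA.

Saturation; I_D = 0.626 mA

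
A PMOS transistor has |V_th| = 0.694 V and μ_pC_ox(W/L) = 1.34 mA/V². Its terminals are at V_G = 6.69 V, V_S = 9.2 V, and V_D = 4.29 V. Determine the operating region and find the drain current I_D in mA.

V_SG = V_S − V_G = 9.2 − 6.69 = 2.51 V; V_SD = V_S − V_D = 9.2 − 4.29 = 4.91 V.
V_ov = V_SG − |V_th| = 2.51 − 0.694 = 1.82 V.
Since V_SD = 4.91 V ≥ V_ov = 1.82 V, the device is in saturation.
I_D = ½ k_p V_ov² = 0.5 × 1.34 × 1.82² = 2.21 mA.

Saturation; I_D = 2.21 mA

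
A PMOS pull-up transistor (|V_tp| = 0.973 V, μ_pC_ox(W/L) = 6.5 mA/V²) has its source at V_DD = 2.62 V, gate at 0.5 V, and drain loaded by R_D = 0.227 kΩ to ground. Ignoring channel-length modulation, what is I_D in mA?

V_SG = V_DD − V_G = 2.62 − 0.5 = 2.12 V, so V_ov = 2.12 − 0.973 = 1.15 V.
Assume saturation: I_D = ½ k_p V_ov² = 0.5 × 6.5 × 1.15² = 4.28 mA, giving V_SD = V_DD − I_D R_D = 2.62 − 4.28 × 0.227 = 1.65 V.
V_SD = 1.65 V ≥ V_ov = 1.15 V, confirming saturation.

I_D = 4.28 mA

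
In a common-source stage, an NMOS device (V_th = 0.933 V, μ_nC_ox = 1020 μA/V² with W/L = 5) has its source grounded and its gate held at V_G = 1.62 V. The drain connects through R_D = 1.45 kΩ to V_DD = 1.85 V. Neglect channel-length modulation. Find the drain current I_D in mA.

V_GS = V_G = 1.62 V, so V_ov = 1.62 − 0.933 = 0.687 V.
k_n = μ_nC_ox · (W/L) = 5.1 mA/V².
Assume saturation: I_D = ½ k_n V_ov² = 0.5 × 5.1 × 0.687² = 1.2 mA, giving V_DS = V_DD − I_D R_D = 1.85 − 1.2 × 1.45 = 0.105 V.
But 0.105 V < V_ov = 0.687 V, so the device is actually in triode.
In triode I_D = k_n[V_ov V_DS − ½ V_DS²] and I_D = (V_DD − V_DS)/R_D. Equating: 3.7 V_DS² − 6.08 V_DS + 1.85 = 0, giving V_DS = 0.403 V (the root below V_ov).
I_D = (1.85 − 0.403) / 1.45 = 0.998 mA.

I_D = 0.998 mA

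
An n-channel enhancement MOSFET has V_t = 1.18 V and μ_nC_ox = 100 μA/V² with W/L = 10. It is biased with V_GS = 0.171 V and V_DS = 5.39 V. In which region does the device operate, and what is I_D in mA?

Cutoff; I_D = 0 mA

V_GS = 0.171 V < V_t = 1.18 V, so the transistor is in cutoff.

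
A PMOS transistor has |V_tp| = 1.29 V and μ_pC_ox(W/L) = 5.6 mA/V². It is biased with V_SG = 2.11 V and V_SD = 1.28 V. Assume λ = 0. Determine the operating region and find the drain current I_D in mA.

V_ov = V_SG − |V_tp| = 2.11 − 1.29 = 0.82 V.
Since V_SD = 1.28 V ≥ V_ov = 0.82 V, the device is in saturation.
I_D = ½ k_p V_ov² = 0.5 × 5.6 × 0.82² = 1.88 mA.

Saturation; I_D = 1.88 mA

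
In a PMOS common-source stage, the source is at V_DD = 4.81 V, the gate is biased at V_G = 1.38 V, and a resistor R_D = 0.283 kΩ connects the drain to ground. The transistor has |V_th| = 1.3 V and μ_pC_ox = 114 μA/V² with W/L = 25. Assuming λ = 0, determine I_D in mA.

I_D = 6.47 mA

V_SG = V_DD − V_G = 4.81 − 1.38 = 3.43 V, so V_ov = 3.43 − 1.3 = 2.13 V.
k_p = μ_pC_ox · (W/L) = 2.85 mA/V².
Assume saturation: I_D = ½ k_p V_ov² = 0.5 × 2.85 × 2.13² = 6.47 mA, giving V_SD = V_DD − I_D R_D = 4.81 − 6.47 × 0.283 = 2.98 V.
V_SD = 2.98 V ≥ V_ov = 2.13 V, confirming saturation.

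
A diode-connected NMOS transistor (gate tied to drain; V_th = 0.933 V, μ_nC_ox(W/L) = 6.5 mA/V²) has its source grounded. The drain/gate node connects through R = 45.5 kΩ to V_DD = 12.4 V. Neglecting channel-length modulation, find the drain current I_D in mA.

I_D = 0.246 mA

With gate tied to drain, V_GS = V_DS ≥ V_GS − V_th, so the device is in saturation.
KCL at the drain: ½ k_n (V_GS − V_th)² = (V_DD − V_GS)/R.
Let x = V_GS − 0.933. Then 148 x² + x − 11.47 = 0, giving x = 0.275 V (positive root), so V_GS = 1.21 V.
I_D = (V_DD − V_GS)/R = (12.4 − 1.21) / 45.5 = 0.246 mA.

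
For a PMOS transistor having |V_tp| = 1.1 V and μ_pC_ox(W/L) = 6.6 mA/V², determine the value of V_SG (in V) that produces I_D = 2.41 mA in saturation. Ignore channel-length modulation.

V_SG = 1.95 V

In saturation I_D = ½ k_p (V_SG − |V_tp|)², so V_SG − |V_tp| = √(2 I_D / k_p) = √(2 × 2.41 / 6.6) = 0.855 V.
V_SG = 1.1 + 0.855 = 1.95 V.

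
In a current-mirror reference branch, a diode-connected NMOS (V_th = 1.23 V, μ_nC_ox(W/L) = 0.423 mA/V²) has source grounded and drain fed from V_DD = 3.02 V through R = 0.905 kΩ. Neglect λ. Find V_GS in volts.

V_GS = 2.64 V

With gate tied to drain, V_GS = V_DS ≥ V_GS − V_th, so the device is in saturation.
KCL at the drain: ½ k_n (V_GS − V_th)² = (V_DD − V_GS)/R.
Let x = V_GS − 1.23. Then 0.191 x² + x − 1.79 = 0, giving x = 1.41 V (positive root), so V_GS = 2.64 V.
I_D = (V_DD − V_GS)/R = (3.02 − 2.64) / 0.905 = 0.42 mA.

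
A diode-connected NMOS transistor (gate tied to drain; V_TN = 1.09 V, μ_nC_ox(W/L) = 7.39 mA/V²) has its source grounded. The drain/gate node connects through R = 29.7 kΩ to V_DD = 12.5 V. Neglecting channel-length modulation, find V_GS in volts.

With gate tied to drain, V_GS = V_DS ≥ V_GS − V_TN, so the device is in saturation.
KCL at the drain: ½ k_n (V_GS − V_TN)² = (V_DD − V_GS)/R.
Let x = V_GS − 1.09. Then 110 x² + x − 11.41 = 0, giving x = 0.318 V (positive root), so V_GS = 1.41 V.
I_D = (V_DD − V_GS)/R = (12.5 − 1.41) / 29.7 = 0.373 mA.

V_GS = 1.41 V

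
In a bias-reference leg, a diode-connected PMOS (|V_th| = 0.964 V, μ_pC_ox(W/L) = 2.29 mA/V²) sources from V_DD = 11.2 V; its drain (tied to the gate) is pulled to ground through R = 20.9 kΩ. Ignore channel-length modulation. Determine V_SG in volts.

V_SG = 1.60 V

With gate tied to drain, V_SG = V_SD ≥ V_SG − |V_th|, so the device is in saturation.
KCL at the drain: ½ k_p (V_SG − |V_th|)² = (V_DD − V_SG)/R.
Let x = V_SG − 0.964. Then 23.9 x² + x − 10.24 = 0, giving x = 0.633 V (positive root), so V_SG = 1.6 V.
I_D = (V_DD − V_SG)/R = (11.2 − 1.6) / 20.9 = 0.459 mA.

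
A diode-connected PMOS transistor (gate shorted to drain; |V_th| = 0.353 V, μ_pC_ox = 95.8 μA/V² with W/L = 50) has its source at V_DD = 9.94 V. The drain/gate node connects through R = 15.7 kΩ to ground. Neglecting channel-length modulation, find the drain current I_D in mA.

I_D = 0.579 mA

With gate tied to drain, V_SG = V_SD ≥ V_SG − |V_th|, so the device is in saturation.
k_p = μ_pC_ox · (W/L) = 4.79 mA/V².
KCL at the drain: ½ k_p (V_SG − |V_th|)² = (V_DD − V_SG)/R.
Let x = V_SG − 0.353. Then 37.6 x² + x − 9.587 = 0, giving x = 0.492 V (positive root), so V_SG = 0.845 V.
I_D = (V_DD − V_SG)/R = (9.94 − 0.845) / 15.7 = 0.579 mA.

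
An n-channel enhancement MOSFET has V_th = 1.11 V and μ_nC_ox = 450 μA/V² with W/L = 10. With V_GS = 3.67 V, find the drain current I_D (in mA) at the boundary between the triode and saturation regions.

I_D = 14.7 mA

At the boundary V_DS = V_ov = V_GS − V_th = 3.67 − 1.11 = 2.56 V.
k_n = μ_nC_ox · (W/L) = 4.5 mA/V².
I_D = ½ k_n V_ov² = 0.5 × 4.5 × 2.56² = 14.7 mA.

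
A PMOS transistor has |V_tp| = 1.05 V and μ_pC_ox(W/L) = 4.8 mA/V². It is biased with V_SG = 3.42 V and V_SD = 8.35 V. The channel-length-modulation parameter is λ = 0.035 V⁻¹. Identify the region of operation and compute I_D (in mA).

Saturation; I_D = 17.4 mA

V_ov = V_SG − |V_tp| = 3.42 − 1.05 = 2.37 V.
Since V_SD = 8.35 V ≥ V_ov = 2.37 V, the device is in saturation.
I_D = ½ k_p V_ov² (1 + λ V_SD) = 0.5 × 4.8 × 2.37² × (1 + 0.035 × 8.35) = 17.4 mA.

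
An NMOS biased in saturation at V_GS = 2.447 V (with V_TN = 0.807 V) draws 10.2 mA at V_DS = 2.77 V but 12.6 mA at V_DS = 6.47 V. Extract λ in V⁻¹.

λ = 0.0772 V⁻¹

With V_GS fixed, I_D ∝ (1 + λ V_DS) in saturation, so I_D2/I_D1 = (1 + λ V_DS2)/(1 + λ V_DS1).
12.6/10.2 = 1.235 = (1 + 6.47 λ)/(1 + 2.77 λ).
Solving: λ (I_D1 V_DS2 − I_D2 V_DS1) = I_D2 − I_D1, so λ = (12.6 − 10.2) / (10.2 × 6.47 − 12.6 × 2.77) = 2.4 / 31.1 = 0.0772 V⁻¹.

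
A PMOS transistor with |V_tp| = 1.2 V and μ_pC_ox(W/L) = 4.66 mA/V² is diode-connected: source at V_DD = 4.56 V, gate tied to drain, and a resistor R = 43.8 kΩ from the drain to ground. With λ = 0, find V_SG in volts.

V_SG = 1.38 V

With gate tied to drain, V_SG = V_SD ≥ V_SG − |V_tp|, so the device is in saturation.
KCL at the drain: ½ k_p (V_SG − |V_tp|)² = (V_DD − V_SG)/R.
Let x = V_SG − 1.2. Then 102 x² + x − 3.36 = 0, giving x = 0.177 V (positive root), so V_SG = 1.38 V.
I_D = (V_DD − V_SG)/R = (4.56 − 1.38) / 43.8 = 0.0727 mA.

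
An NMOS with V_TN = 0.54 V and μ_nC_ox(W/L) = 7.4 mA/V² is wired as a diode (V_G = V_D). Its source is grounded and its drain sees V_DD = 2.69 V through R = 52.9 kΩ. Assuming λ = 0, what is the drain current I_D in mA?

I_D = 0.0387 mA

With gate tied to drain, V_GS = V_DS ≥ V_GS − V_TN, so the device is in saturation.
KCL at the drain: ½ k_n (V_GS − V_TN)² = (V_DD − V_GS)/R.
Let x = V_GS − 0.54. Then 196 x² + x − 2.15 = 0, giving x = 0.102 V (positive root), so V_GS = 0.642 V.
I_D = (V_DD − V_GS)/R = (2.69 − 0.642) / 52.9 = 0.0387 mA.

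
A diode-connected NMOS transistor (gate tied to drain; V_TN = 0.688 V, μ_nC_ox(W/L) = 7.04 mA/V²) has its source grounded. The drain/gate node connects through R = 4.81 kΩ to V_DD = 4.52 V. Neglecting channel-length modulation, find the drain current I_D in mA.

With gate tied to drain, V_GS = V_DS ≥ V_GS − V_TN, so the device is in saturation.
KCL at the drain: ½ k_n (V_GS − V_TN)² = (V_DD − V_GS)/R.
Let x = V_GS − 0.688. Then 16.9 x² + x − 3.832 = 0, giving x = 0.447 V (positive root), so V_GS = 1.14 V.
I_D = (V_DD − V_GS)/R = (4.52 − 1.14) / 4.81 = 0.704 mA.

I_D = 0.704 mA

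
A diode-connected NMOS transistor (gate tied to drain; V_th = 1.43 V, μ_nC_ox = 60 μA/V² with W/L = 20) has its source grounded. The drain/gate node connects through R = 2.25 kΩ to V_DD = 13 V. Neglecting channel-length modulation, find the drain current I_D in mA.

With gate tied to drain, V_GS = V_DS ≥ V_GS − V_th, so the device is in saturation.
k_n = μ_nC_ox · (W/L) = 1.2 mA/V².
KCL at the drain: ½ k_n (V_GS − V_th)² = (V_DD − V_GS)/R.
Let x = V_GS − 1.43. Then 1.35 x² + x − 11.57 = 0, giving x = 2.58 V (positive root), so V_GS = 4.01 V.
I_D = (V_DD − V_GS)/R = (13 − 4.01) / 2.25 = 4 mA.

I_D = 4.00 mA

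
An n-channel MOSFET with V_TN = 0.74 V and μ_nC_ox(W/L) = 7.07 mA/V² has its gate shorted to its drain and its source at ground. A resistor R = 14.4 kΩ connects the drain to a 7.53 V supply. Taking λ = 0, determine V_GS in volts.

With gate tied to drain, V_GS = V_DS ≥ V_GS − V_TN, so the device is in saturation.
KCL at the drain: ½ k_n (V_GS − V_TN)² = (V_DD − V_GS)/R.
Let x = V_GS − 0.74. Then 50.9 x² + x − 6.79 = 0, giving x = 0.356 V (positive root), so V_GS = 1.1 V.
I_D = (V_DD − V_GS)/R = (7.53 − 1.1) / 14.4 = 0.447 mA.

V_GS = 1.10 V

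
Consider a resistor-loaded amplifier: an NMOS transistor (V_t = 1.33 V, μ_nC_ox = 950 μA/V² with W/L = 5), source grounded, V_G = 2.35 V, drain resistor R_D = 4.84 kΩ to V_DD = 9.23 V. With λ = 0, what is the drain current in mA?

I_D = 1.81 mA

V_GS = V_G = 2.35 V, so V_ov = 2.35 − 1.33 = 1.02 V.
k_n = μ_nC_ox · (W/L) = 4.75 mA/V².
Assume saturation: I_D = ½ k_n V_ov² = 0.5 × 4.75 × 1.02² = 2.47 mA, giving V_DS = V_DD − I_D R_D = 9.23 − 2.47 × 4.84 = -2.73 V.
But -2.73 V < V_ov = 1.02 V, so the device is actually in triode.
In triode I_D = k_n[V_ov V_DS − ½ V_DS²] and I_D = (V_DD − V_DS)/R_D. Equating: 11.5 V_DS² − 24.45 V_DS + 9.23 = 0, giving V_DS = 0.491 V (the root below V_ov).
I_D = (9.23 − 0.491) / 4.84 = 1.81 mA.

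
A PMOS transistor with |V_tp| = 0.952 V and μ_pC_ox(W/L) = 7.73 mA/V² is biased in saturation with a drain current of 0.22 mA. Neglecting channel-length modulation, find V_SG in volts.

V_SG = 1.19 V

In saturation I_D = ½ k_p (V_SG − |V_tp|)², so V_SG − |V_tp| = √(2 I_D / k_p) = √(2 × 0.22 / 7.73) = 0.239 V.
V_SG = 0.952 + 0.239 = 1.19 V.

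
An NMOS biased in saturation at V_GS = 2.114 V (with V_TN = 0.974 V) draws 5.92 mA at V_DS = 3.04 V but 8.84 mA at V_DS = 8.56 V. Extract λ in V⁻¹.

With V_GS fixed, I_D ∝ (1 + λ V_DS) in saturation, so I_D2/I_D1 = (1 + λ V_DS2)/(1 + λ V_DS1).
8.84/5.92 = 1.493 = (1 + 8.56 λ)/(1 + 3.04 λ).
Solving: λ (I_D1 V_DS2 − I_D2 V_DS1) = I_D2 − I_D1, so λ = (8.84 − 5.92) / (5.92 × 8.56 − 8.84 × 3.04) = 2.92 / 23.8 = 0.123 V⁻¹.

λ = 0.123 V⁻¹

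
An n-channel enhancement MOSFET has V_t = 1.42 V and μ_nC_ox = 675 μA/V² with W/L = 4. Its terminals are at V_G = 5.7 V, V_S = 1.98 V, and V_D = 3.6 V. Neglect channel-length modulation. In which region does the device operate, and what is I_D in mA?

V_GS = V_G − V_S = 5.7 − 1.98 = 3.72 V; V_DS = V_D − V_S = 3.6 − 1.98 = 1.62 V.
k_n = μ_nC_ox · (W/L) = 2.7 mA/V².
V_ov = V_GS − V_t = 3.72 − 1.42 = 2.3 V.
Since V_DS = 1.62 V < V_ov = 2.3 V, the device is in the triode region.
I_D = k_n [V_ov · V_DS − ½ V_DS²] = 2.7 × [2.3 × 1.62 − 0.5 × 1.62²] = 6.52 mA.

Triode; I_D = 6.52 mA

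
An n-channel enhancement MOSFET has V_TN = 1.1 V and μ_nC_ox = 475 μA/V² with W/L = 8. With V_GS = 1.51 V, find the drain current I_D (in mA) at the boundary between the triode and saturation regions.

I_D = 0.319 mA

At the boundary V_DS = V_ov = V_GS − V_TN = 1.51 − 1.1 = 0.41 V.
k_n = μ_nC_ox · (W/L) = 3.8 mA/V².
I_D = ½ k_n V_ov² = 0.5 × 3.8 × 0.41² = 0.319 mA.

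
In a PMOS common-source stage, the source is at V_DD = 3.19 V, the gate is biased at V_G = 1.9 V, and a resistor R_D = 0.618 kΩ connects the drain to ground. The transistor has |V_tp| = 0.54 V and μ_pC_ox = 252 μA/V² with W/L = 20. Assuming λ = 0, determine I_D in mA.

V_SG = V_DD − V_G = 3.19 − 1.9 = 1.29 V, so V_ov = 1.29 − 0.54 = 0.75 V.
k_p = μ_pC_ox · (W/L) = 5.04 mA/V².
Assume saturation: I_D = ½ k_p V_ov² = 0.5 × 5.04 × 0.75² = 1.42 mA, giving V_SD = V_DD − I_D R_D = 3.19 − 1.42 × 0.618 = 2.31 V.
V_SD = 2.31 V ≥ V_ov = 0.75 V, confirming saturation.

I_D = 1.42 mA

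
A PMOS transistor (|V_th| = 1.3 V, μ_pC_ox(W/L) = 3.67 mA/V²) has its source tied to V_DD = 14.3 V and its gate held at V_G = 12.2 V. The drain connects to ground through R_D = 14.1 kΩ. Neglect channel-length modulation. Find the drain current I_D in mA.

V_SG = V_DD − V_G = 14.3 − 12.2 = 2.1 V, so V_ov = 2.1 − 1.3 = 0.8 V.
Assume saturation: I_D = ½ k_p V_ov² = 0.5 × 3.67 × 0.8² = 1.17 mA, giving V_SD = V_DD − I_D R_D = 14.3 − 1.17 × 14.1 = -2.26 V.
But -2.26 V < V_ov = 0.8 V, so the device is actually in triode.
In triode I_D = k_p[V_ov V_SD − ½ V_SD²] and I_D = (V_DD − V_SD)/R_D. Equating: 25.9 V_SD² − 42.4 V_SD + 14.3 = 0, giving V_SD = 0.475 V (the root below V_ov).
I_D = (14.3 − 0.475) / 14.1 = 0.981 mA.

I_D = 0.981 mA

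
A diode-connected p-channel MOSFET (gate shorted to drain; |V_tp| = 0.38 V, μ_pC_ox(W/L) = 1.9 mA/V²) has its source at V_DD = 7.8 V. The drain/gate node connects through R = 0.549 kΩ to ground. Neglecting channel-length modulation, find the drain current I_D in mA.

With gate tied to drain, V_SG = V_SD ≥ V_SG − |V_tp|, so the device is in saturation.
KCL at the drain: ½ k_p (V_SG − |V_tp|)² = (V_DD − V_SG)/R.
Let x = V_SG − 0.38. Then 0.522 x² + x − 7.42 = 0, giving x = 2.93 V (positive root), so V_SG = 3.31 V.
I_D = (V_DD − V_SG)/R = (7.8 − 3.31) / 0.549 = 8.17 mA.

I_D = 8.17 mA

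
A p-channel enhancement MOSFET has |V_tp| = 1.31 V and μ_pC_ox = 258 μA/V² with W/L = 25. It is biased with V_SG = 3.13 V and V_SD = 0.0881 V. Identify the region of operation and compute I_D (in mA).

k_p = μ_pC_ox · (W/L) = 6.45 mA/V².
V_ov = V_SG − |V_tp| = 3.13 − 1.31 = 1.82 V.
Since V_SD = 0.0881 V < V_ov = 1.82 V, the device is in the triode region.
I_D = k_p [V_ov · V_SD − ½ V_SD²] = 6.45 × [1.82 × 0.0881 − 0.5 × 0.0881²] = 1.01 mA.

Triode; I_D = 1.01 mA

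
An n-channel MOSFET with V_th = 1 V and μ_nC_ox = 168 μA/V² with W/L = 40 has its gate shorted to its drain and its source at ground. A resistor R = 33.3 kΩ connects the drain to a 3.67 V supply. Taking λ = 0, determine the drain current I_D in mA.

I_D = 0.0757 mA

With gate tied to drain, V_GS = V_DS ≥ V_GS − V_th, so the device is in saturation.
k_n = μ_nC_ox · (W/L) = 6.72 mA/V².
KCL at the drain: ½ k_n (V_GS − V_th)² = (V_DD − V_GS)/R.
Let x = V_GS − 1. Then 112 x² + x − 2.67 = 0, giving x = 0.15 V (positive root), so V_GS = 1.15 V.
I_D = (V_DD − V_GS)/R = (3.67 − 1.15) / 33.3 = 0.0757 mA.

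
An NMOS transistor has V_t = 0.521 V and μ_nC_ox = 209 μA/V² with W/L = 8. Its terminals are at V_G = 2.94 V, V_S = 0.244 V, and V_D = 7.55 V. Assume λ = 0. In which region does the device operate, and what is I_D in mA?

Saturation; I_D = 3.95 mA

V_GS = V_G − V_S = 2.94 − 0.244 = 2.7 V; V_DS = V_D − V_S = 7.55 − 0.244 = 7.31 V.
k_n = μ_nC_ox · (W/L) = 1.672 mA/V².
V_ov = V_GS − V_t = 2.7 − 0.521 = 2.17 V.
Since V_DS = 7.31 V ≥ V_ov = 2.17 V, the device is in saturation.
I_D = ½ k_n V_ov² = 0.5 × 1.672 × 2.17² = 3.95 mA.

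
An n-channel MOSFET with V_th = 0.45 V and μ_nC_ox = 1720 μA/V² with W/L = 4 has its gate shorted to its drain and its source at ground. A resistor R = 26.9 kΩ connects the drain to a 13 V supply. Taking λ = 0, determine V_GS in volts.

With gate tied to drain, V_GS = V_DS ≥ V_GS − V_th, so the device is in saturation.
k_n = μ_nC_ox · (W/L) = 6.88 mA/V².
KCL at the drain: ½ k_n (V_GS − V_th)² = (V_DD − V_GS)/R.
Let x = V_GS − 0.45. Then 92.5 x² + x − 12.55 = 0, giving x = 0.363 V (positive root), so V_GS = 0.813 V.
I_D = (V_DD − V_GS)/R = (13 − 0.813) / 26.9 = 0.453 mA.

V_GS = 0.813 V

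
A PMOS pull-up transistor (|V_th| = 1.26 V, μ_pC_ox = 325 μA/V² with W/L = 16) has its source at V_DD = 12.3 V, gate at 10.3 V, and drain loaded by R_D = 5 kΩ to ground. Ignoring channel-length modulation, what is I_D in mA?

I_D = 1.42 mA

V_SG = V_DD − V_G = 12.3 − 10.3 = 2 V, so V_ov = 2 − 1.26 = 0.74 V.
k_p = μ_pC_ox · (W/L) = 5.2 mA/V².
Assume saturation: I_D = ½ k_p V_ov² = 0.5 × 5.2 × 0.74² = 1.42 mA, giving V_SD = V_DD − I_D R_D = 12.3 − 1.42 × 5 = 5.18 V.
V_SD = 5.18 V ≥ V_ov = 0.74 V, confirming saturation.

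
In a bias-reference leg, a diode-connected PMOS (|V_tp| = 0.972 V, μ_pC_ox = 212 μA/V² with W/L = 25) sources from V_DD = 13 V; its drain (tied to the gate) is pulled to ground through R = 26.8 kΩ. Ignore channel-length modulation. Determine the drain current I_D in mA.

I_D = 0.434 mA

With gate tied to drain, V_SG = V_SD ≥ V_SG − |V_tp|, so the device is in saturation.
k_p = μ_pC_ox · (W/L) = 5.3 mA/V².
KCL at the drain: ½ k_p (V_SG − |V_tp|)² = (V_DD − V_SG)/R.
Let x = V_SG − 0.972. Then 71 x² + x − 12.03 = 0, giving x = 0.405 V (positive root), so V_SG = 1.38 V.
I_D = (V_DD − V_SG)/R = (13 − 1.38) / 26.8 = 0.434 mA.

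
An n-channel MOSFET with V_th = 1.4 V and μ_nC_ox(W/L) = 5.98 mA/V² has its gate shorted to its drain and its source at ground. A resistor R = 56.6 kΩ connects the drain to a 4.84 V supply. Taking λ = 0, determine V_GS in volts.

V_GS = 1.54 V

With gate tied to drain, V_GS = V_DS ≥ V_GS − V_th, so the device is in saturation.
KCL at the drain: ½ k_n (V_GS − V_th)² = (V_DD − V_GS)/R.
Let x = V_GS − 1.4. Then 169 x² + x − 3.44 = 0, giving x = 0.14 V (positive root), so V_GS = 1.54 V.
I_D = (V_DD − V_GS)/R = (4.84 − 1.54) / 56.6 = 0.0583 mA.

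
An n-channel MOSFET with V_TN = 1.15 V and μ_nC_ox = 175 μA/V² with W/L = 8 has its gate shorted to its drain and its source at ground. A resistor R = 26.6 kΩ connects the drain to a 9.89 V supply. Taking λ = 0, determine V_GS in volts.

With gate tied to drain, V_GS = V_DS ≥ V_GS − V_TN, so the device is in saturation.
k_n = μ_nC_ox · (W/L) = 1.4 mA/V².
KCL at the drain: ½ k_n (V_GS − V_TN)² = (V_DD − V_GS)/R.
Let x = V_GS − 1.15. Then 18.6 x² + x − 8.74 = 0, giving x = 0.659 V (positive root), so V_GS = 1.81 V.
I_D = (V_DD − V_GS)/R = (9.89 − 1.81) / 26.6 = 0.304 mA.

V_GS = 1.81 V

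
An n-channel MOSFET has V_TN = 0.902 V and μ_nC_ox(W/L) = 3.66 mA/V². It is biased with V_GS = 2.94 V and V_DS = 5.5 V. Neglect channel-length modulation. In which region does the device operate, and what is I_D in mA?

V_ov = V_GS − V_TN = 2.94 − 0.902 = 2.04 V.
Since V_DS = 5.5 V ≥ V_ov = 2.04 V, the device is in saturation.
I_D = ½ k_n V_ov² = 0.5 × 3.66 × 2.04² = 7.6 mA.

Saturation; I_D = 7.60 mA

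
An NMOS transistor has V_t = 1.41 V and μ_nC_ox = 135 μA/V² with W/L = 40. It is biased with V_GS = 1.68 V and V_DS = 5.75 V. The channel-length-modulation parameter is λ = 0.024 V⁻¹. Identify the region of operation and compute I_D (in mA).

k_n = μ_nC_ox · (W/L) = 5.4 mA/V².
V_ov = V_GS − V_t = 1.68 − 1.41 = 0.27 V.
Since V_DS = 5.75 V ≥ V_ov = 0.27 V, the device is in saturation.
I_D = ½ k_n V_ov² (1 + λ V_DS) = 0.5 × 5.4 × 0.27² × (1 + 0.024 × 5.75) = 0.224 mA.

Saturation; I_D = 0.224 mA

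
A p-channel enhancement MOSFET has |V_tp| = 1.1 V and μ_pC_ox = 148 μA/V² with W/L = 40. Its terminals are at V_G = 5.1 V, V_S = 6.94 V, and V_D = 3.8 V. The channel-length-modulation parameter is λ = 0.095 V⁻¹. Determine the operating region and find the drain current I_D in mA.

Saturation; I_D = 2.10 mA

V_SG = V_S − V_G = 6.94 − 5.1 = 1.84 V; V_SD = V_S − V_D = 6.94 − 3.8 = 3.14 V.
k_p = μ_pC_ox · (W/L) = 5.92 mA/V².
V_ov = V_SG − |V_tp| = 1.84 − 1.1 = 0.74 V.
Since V_SD = 3.14 V ≥ V_ov = 0.74 V, the device is in saturation.
I_D = ½ k_p V_ov² (1 + λ V_SD) = 0.5 × 5.92 × 0.74² × (1 + 0.095 × 3.14) = 2.1 mA.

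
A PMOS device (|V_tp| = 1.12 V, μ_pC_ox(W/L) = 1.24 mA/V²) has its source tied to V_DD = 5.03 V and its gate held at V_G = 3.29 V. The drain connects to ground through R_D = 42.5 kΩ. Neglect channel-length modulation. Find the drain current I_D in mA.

I_D = 0.114 mA

V_SG = V_DD − V_G = 5.03 − 3.29 = 1.74 V, so V_ov = 1.74 − 1.12 = 0.62 V.
Assume saturation: I_D = ½ k_p V_ov² = 0.5 × 1.24 × 0.62² = 0.238 mA, giving V_SD = V_DD − I_D R_D = 5.03 − 0.238 × 42.5 = -5.1 V.
But -5.1 V < V_ov = 0.62 V, so the device is actually in triode.
In triode I_D = k_p[V_ov V_SD − ½ V_SD²] and I_D = (V_DD − V_SD)/R_D. Equating: 26.4 V_SD² − 33.67 V_SD + 5.03 = 0, giving V_SD = 0.173 V (the root below V_ov).
I_D = (5.03 − 0.173) / 42.5 = 0.114 mA.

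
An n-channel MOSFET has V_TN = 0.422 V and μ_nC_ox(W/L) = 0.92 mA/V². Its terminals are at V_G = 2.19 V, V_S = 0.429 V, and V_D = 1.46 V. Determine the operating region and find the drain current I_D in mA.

V_GS = V_G − V_S = 2.19 − 0.429 = 1.76 V; V_DS = V_D − V_S = 1.46 − 0.429 = 1.03 V.
V_ov = V_GS − V_TN = 1.76 − 0.422 = 1.34 V.
Since V_DS = 1.03 V < V_ov = 1.34 V, the device is in the triode region.
I_D = k_n [V_ov · V_DS − ½ V_DS²] = 0.92 × [1.34 × 1.03 − 0.5 × 1.03²] = 0.781 mA.

Triode; I_D = 0.781 mA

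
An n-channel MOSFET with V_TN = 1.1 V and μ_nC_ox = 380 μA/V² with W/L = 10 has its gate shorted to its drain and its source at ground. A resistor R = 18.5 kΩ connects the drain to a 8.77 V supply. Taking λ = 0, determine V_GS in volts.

With gate tied to drain, V_GS = V_DS ≥ V_GS − V_TN, so the device is in saturation.
k_n = μ_nC_ox · (W/L) = 3.8 mA/V².
KCL at the drain: ½ k_n (V_GS − V_TN)² = (V_DD − V_GS)/R.
Let x = V_GS − 1.1. Then 35.1 x² + x − 7.67 = 0, giving x = 0.453 V (positive root), so V_GS = 1.55 V.
I_D = (V_DD − V_GS)/R = (8.77 − 1.55) / 18.5 = 0.39 mA.

V_GS = 1.55 V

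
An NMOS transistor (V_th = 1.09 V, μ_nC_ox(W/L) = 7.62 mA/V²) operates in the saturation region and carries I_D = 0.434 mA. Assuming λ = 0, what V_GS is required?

In saturation I_D = ½ k_n (V_GS − V_th)², so V_GS − V_th = √(2 I_D / k_n) = √(2 × 0.434 / 7.62) = 0.338 V.
V_GS = 1.09 + 0.338 = 1.43 V.

V_GS = 1.43 V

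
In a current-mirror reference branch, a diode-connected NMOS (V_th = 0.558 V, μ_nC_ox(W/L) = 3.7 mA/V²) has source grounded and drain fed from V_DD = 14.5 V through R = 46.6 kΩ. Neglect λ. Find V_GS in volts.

V_GS = 0.954 V

With gate tied to drain, V_GS = V_DS ≥ V_GS − V_th, so the device is in saturation.
KCL at the drain: ½ k_n (V_GS − V_th)² = (V_DD − V_GS)/R.
Let x = V_GS − 0.558. Then 86.2 x² + x − 13.94 = 0, giving x = 0.396 V (positive root), so V_GS = 0.954 V.
I_D = (V_DD − V_GS)/R = (14.5 − 0.954) / 46.6 = 0.291 mA.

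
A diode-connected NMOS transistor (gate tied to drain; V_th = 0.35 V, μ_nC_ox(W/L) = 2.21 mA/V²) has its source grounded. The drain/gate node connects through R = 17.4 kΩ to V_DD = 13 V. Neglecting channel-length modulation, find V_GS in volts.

V_GS = 1.14 V

With gate tied to drain, V_GS = V_DS ≥ V_GS − V_th, so the device is in saturation.
KCL at the drain: ½ k_n (V_GS − V_th)² = (V_DD − V_GS)/R.
Let x = V_GS − 0.35. Then 19.2 x² + x − 12.65 = 0, giving x = 0.786 V (positive root), so V_GS = 1.14 V.
I_D = (V_DD − V_GS)/R = (13 − 1.14) / 17.4 = 0.682 mA.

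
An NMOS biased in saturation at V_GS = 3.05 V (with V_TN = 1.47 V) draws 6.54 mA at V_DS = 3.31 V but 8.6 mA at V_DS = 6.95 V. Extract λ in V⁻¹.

With V_GS fixed, I_D ∝ (1 + λ V_DS) in saturation, so I_D2/I_D1 = (1 + λ V_DS2)/(1 + λ V_DS1).
8.6/6.54 = 1.315 = (1 + 6.95 λ)/(1 + 3.31 λ).
Solving: λ (I_D1 V_DS2 − I_D2 V_DS1) = I_D2 − I_D1, so λ = (8.6 − 6.54) / (6.54 × 6.95 − 8.6 × 3.31) = 2.06 / 17 = 0.121 V⁻¹.

λ = 0.121 V⁻¹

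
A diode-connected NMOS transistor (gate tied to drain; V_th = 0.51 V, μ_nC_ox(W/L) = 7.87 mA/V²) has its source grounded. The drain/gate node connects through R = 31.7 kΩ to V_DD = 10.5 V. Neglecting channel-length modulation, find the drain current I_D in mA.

With gate tied to drain, V_GS = V_DS ≥ V_GS − V_th, so the device is in saturation.
KCL at the drain: ½ k_n (V_GS − V_th)² = (V_DD − V_GS)/R.
Let x = V_GS − 0.51. Then 125 x² + x − 9.99 = 0, giving x = 0.279 V (positive root), so V_GS = 0.789 V.
I_D = (V_DD − V_GS)/R = (10.5 − 0.789) / 31.7 = 0.306 mA.

I_D = 0.306 mA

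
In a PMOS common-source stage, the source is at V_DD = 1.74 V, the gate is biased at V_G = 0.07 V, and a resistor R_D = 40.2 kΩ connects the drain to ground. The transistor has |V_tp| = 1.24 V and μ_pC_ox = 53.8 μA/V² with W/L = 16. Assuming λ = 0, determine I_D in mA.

V_SG = V_DD − V_G = 1.74 − 0.07 = 1.67 V, so V_ov = 1.67 − 1.24 = 0.43 V.
k_p = μ_pC_ox · (W/L) = 0.8608 mA/V².
Assume saturation: I_D = ½ k_p V_ov² = 0.5 × 0.8608 × 0.43² = 0.0796 mA, giving V_SD = V_DD − I_D R_D = 1.74 − 0.0796 × 40.2 = -1.46 V.
But -1.46 V < V_ov = 0.43 V, so the device is actually in triode.
In triode I_D = k_p[V_ov V_SD − ½ V_SD²] and I_D = (V_DD − V_SD)/R_D. Equating: 17.3 V_SD² − 15.88 V_SD + 1.74 = 0, giving V_SD = 0.127 V (the root below V_ov).
I_D = (1.74 − 0.127) / 40.2 = 0.0401 mA.

I_D = 0.0401 mA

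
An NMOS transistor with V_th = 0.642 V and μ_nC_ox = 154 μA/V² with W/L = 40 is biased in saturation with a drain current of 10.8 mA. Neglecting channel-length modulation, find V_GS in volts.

V_GS = 2.51 V

k_n = μ_nC_ox · (W/L) = 6.16 mA/V².
In saturation I_D = ½ k_n (V_GS − V_th)², so V_GS − V_th = √(2 I_D / k_n) = √(2 × 10.8 / 6.16) = 1.87 V.
V_GS = 0.642 + 1.87 = 2.51 V.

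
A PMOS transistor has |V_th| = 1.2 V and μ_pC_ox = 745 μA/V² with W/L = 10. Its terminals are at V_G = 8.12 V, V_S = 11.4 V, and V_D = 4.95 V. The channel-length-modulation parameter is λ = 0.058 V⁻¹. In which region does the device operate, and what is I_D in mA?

Saturation; I_D = 22.1 mA

V_SG = V_S − V_G = 11.4 − 8.12 = 3.28 V; V_SD = V_S − V_D = 11.4 − 4.95 = 6.45 V.
k_p = μ_pC_ox · (W/L) = 7.45 mA/V².
V_ov = V_SG − |V_th| = 3.28 − 1.2 = 2.08 V.
Since V_SD = 6.45 V ≥ V_ov = 2.08 V, the device is in saturation.
I_D = ½ k_p V_ov² (1 + λ V_SD) = 0.5 × 7.45 × 2.08² × (1 + 0.058 × 6.45) = 22.1 mA.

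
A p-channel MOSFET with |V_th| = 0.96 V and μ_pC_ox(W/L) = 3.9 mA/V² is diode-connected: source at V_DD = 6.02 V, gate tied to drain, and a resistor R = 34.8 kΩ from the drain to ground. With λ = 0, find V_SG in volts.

With gate tied to drain, V_SG = V_SD ≥ V_SG − |V_th|, so the device is in saturation.
KCL at the drain: ½ k_p (V_SG − |V_th|)² = (V_DD − V_SG)/R.
Let x = V_SG − 0.96. Then 67.9 x² + x − 5.06 = 0, giving x = 0.266 V (positive root), so V_SG = 1.23 V.
I_D = (V_DD − V_SG)/R = (6.02 − 1.23) / 34.8 = 0.138 mA.

V_SG = 1.23 V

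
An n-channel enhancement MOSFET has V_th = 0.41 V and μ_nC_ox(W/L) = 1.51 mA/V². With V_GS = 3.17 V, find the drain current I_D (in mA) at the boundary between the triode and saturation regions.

I_D = 5.75 mA

At the boundary V_DS = V_ov = V_GS − V_th = 3.17 − 0.41 = 2.76 V.
I_D = ½ k_n V_ov² = 0.5 × 1.51 × 2.76² = 5.75 mA.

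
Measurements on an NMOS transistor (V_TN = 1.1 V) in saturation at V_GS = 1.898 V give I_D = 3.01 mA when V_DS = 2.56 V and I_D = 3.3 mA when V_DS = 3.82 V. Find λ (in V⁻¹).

λ = 0.0951 V⁻¹

With V_GS fixed, I_D ∝ (1 + λ V_DS) in saturation, so I_D2/I_D1 = (1 + λ V_DS2)/(1 + λ V_DS1).
3.3/3.01 = 1.096 = (1 + 3.82 λ)/(1 + 2.56 λ).
Solving: λ (I_D1 V_DS2 − I_D2 V_DS1) = I_D2 − I_D1, so λ = (3.3 − 3.01) / (3.01 × 3.82 − 3.3 × 2.56) = 0.29 / 3.05 = 0.0951 V⁻¹.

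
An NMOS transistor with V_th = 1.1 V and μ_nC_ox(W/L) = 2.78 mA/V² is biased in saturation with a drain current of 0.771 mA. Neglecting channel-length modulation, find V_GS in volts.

In saturation I_D = ½ k_n (V_GS − V_th)², so V_GS − V_th = √(2 I_D / k_n) = √(2 × 0.771 / 2.78) = 0.745 V.
V_GS = 1.1 + 0.745 = 1.84 V.

V_GS = 1.84 V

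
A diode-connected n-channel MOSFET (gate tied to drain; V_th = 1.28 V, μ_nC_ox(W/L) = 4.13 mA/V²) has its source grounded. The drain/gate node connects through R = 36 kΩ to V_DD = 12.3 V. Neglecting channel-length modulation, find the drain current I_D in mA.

With gate tied to drain, V_GS = V_DS ≥ V_GS − V_th, so the device is in saturation.
KCL at the drain: ½ k_n (V_GS − V_th)² = (V_DD − V_GS)/R.
Let x = V_GS − 1.28. Then 74.3 x² + x − 11.02 = 0, giving x = 0.378 V (positive root), so V_GS = 1.66 V.
I_D = (V_DD − V_GS)/R = (12.3 − 1.66) / 36 = 0.296 mA.

I_D = 0.296 mA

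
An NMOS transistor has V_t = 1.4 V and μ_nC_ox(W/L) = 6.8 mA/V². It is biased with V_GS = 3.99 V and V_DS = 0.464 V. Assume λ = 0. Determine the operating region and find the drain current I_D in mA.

V_ov = V_GS − V_t = 3.99 − 1.4 = 2.59 V.
Since V_DS = 0.464 V < V_ov = 2.59 V, the device is in the triode region.
I_D = k_n [V_ov · V_DS − ½ V_DS²] = 6.8 × [2.59 × 0.464 − 0.5 × 0.464²] = 7.44 mA.

Triode; I_D = 7.44 mA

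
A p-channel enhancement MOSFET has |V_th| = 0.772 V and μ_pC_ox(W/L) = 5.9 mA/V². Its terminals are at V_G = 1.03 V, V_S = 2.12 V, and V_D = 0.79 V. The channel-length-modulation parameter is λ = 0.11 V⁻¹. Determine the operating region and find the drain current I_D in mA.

V_SG = V_S − V_G = 2.12 − 1.03 = 1.09 V; V_SD = V_S − V_D = 2.12 − 0.79 = 1.33 V.
V_ov = V_SG − |V_th| = 1.09 − 0.772 = 0.318 V.
Since V_SD = 1.33 V ≥ V_ov = 0.318 V, the device is in saturation.
I_D = ½ k_p V_ov² (1 + λ V_SD) = 0.5 × 5.9 × 0.318² × (1 + 0.11 × 1.33) = 0.342 mA.

Saturation; I_D = 0.342 mA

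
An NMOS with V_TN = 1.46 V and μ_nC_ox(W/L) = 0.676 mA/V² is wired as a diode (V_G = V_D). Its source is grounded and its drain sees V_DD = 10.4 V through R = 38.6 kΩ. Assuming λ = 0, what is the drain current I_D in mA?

I_D = 0.211 mA

With gate tied to drain, V_GS = V_DS ≥ V_GS − V_TN, so the device is in saturation.
KCL at the drain: ½ k_n (V_GS − V_TN)² = (V_DD − V_GS)/R.
Let x = V_GS − 1.46. Then 13 x² + x − 8.94 = 0, giving x = 0.79 V (positive root), so V_GS = 2.25 V.
I_D = (V_DD − V_GS)/R = (10.4 − 2.25) / 38.6 = 0.211 mA.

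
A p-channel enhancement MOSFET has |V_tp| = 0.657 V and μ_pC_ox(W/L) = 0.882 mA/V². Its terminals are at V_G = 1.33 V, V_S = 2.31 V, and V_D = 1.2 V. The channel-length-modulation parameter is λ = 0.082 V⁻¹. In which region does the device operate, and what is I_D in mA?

Saturation; I_D = 0.0502 mA

V_SG = V_S − V_G = 2.31 − 1.33 = 0.98 V; V_SD = V_S − V_D = 2.31 − 1.2 = 1.11 V.
V_ov = V_SG − |V_tp| = 0.98 − 0.657 = 0.323 V.
Since V_SD = 1.11 V ≥ V_ov = 0.323 V, the device is in saturation.
I_D = ½ k_p V_ov² (1 + λ V_SD) = 0.5 × 0.882 × 0.323² × (1 + 0.082 × 1.11) = 0.0502 mA.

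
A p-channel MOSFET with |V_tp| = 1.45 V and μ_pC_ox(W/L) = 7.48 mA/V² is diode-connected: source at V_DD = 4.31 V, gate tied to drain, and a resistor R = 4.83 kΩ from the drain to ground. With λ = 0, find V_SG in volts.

With gate tied to drain, V_SG = V_SD ≥ V_SG − |V_tp|, so the device is in saturation.
KCL at the drain: ½ k_p (V_SG − |V_tp|)² = (V_DD − V_SG)/R.
Let x = V_SG − 1.45. Then 18.1 x² + x − 2.86 = 0, giving x = 0.371 V (positive root), so V_SG = 1.82 V.
I_D = (V_DD − V_SG)/R = (4.31 − 1.82) / 4.83 = 0.515 mA.

V_SG = 1.82 V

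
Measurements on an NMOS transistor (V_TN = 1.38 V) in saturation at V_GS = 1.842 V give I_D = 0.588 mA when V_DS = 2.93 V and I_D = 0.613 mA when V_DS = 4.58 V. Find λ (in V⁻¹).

λ = 0.0279 V⁻¹

With V_GS fixed, I_D ∝ (1 + λ V_DS) in saturation, so I_D2/I_D1 = (1 + λ V_DS2)/(1 + λ V_DS1).
0.613/0.588 = 1.043 = (1 + 4.58 λ)/(1 + 2.93 λ).
Solving: λ (I_D1 V_DS2 − I_D2 V_DS1) = I_D2 − I_D1, so λ = (0.613 − 0.588) / (0.588 × 4.58 − 0.613 × 2.93) = 0.025 / 0.897 = 0.0279 V⁻¹.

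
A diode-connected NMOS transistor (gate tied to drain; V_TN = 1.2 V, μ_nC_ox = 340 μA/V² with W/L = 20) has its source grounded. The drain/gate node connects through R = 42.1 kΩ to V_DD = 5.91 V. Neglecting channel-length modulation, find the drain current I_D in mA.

With gate tied to drain, V_GS = V_DS ≥ V_GS − V_TN, so the device is in saturation.
k_n = μ_nC_ox · (W/L) = 6.8 mA/V².
KCL at the drain: ½ k_n (V_GS − V_TN)² = (V_DD − V_GS)/R.
Let x = V_GS − 1.2. Then 143 x² + x − 4.71 = 0, giving x = 0.178 V (positive root), so V_GS = 1.38 V.
I_D = (V_DD − V_GS)/R = (5.91 − 1.38) / 42.1 = 0.108 mA.

I_D = 0.108 mA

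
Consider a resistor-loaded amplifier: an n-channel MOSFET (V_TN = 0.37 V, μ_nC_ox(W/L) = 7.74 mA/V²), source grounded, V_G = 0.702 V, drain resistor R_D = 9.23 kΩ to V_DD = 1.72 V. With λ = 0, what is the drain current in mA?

I_D = 0.178 mA

V_GS = V_G = 0.702 V, so V_ov = 0.702 − 0.37 = 0.332 V.
Assume saturation: I_D = ½ k_n V_ov² = 0.5 × 7.74 × 0.332² = 0.427 mA, giving V_DS = V_DD − I_D R_D = 1.72 − 0.427 × 9.23 = -2.22 V.
But -2.22 V < V_ov = 0.332 V, so the device is actually in triode.
In triode I_D = k_n[V_ov V_DS − ½ V_DS²] and I_D = (V_DD − V_DS)/R_D. Equating: 35.7 V_DS² − 24.72 V_DS + 1.72 = 0, giving V_DS = 0.0785 V (the root below V_ov).
I_D = (1.72 − 0.0785) / 9.23 = 0.178 mA.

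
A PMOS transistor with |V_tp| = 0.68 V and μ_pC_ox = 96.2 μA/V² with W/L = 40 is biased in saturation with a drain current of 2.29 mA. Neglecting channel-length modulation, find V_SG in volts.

V_SG = 1.77 V

k_p = μ_pC_ox · (W/L) = 3.848 mA/V².
In saturation I_D = ½ k_p (V_SG − |V_tp|)², so V_SG − |V_tp| = √(2 I_D / k_p) = √(2 × 2.29 / 3.848) = 1.09 V.
V_SG = 0.68 + 1.09 = 1.77 V.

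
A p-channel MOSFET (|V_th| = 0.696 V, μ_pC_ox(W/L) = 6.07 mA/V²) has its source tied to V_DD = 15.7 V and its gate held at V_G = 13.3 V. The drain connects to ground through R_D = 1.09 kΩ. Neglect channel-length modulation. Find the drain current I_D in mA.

V_SG = V_DD − V_G = 15.7 − 13.3 = 2.4 V, so V_ov = 2.4 − 0.696 = 1.7 V.
Assume saturation: I_D = ½ k_p V_ov² = 0.5 × 6.07 × 1.7² = 8.81 mA, giving V_SD = V_DD − I_D R_D = 15.7 − 8.81 × 1.09 = 6.09 V.
V_SD = 6.09 V ≥ V_ov = 1.7 V, confirming saturation.

I_D = 8.81 mA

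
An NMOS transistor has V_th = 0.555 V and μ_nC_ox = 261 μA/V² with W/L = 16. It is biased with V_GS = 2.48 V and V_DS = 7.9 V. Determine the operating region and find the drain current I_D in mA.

k_n = μ_nC_ox · (W/L) = 4.176 mA/V².
V_ov = V_GS − V_th = 2.48 − 0.555 = 1.92 V.
Since V_DS = 7.9 V ≥ V_ov = 1.92 V, the device is in saturation.
I_D = ½ k_n V_ov² = 0.5 × 4.176 × 1.92² = 7.74 mA.

Saturation; I_D = 7.74 mA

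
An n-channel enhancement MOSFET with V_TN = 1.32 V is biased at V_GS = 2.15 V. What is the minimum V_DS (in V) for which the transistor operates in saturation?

The boundary between triode and saturation is V_DS = V_GS − V_TN = V_ov.
V_ov = 2.15 − 1.32 = 0.83 V.

V_DS,sat = 0.830 V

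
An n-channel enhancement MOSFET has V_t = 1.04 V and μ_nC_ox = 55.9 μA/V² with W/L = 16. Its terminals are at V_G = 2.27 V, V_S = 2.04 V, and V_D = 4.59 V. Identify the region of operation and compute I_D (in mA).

Cutoff; I_D = 0 mA

V_GS = V_G − V_S = 2.27 − 2.04 = 0.23 V; V_DS = V_D − V_S = 4.59 − 2.04 = 2.55 V.
V_GS = 0.23 V < V_t = 1.04 V, so the transistor is in cutoff.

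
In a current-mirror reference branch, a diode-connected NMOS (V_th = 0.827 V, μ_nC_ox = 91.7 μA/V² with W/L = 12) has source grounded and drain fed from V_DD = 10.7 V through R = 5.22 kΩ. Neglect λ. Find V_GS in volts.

V_GS = 2.52 V

With gate tied to drain, V_GS = V_DS ≥ V_GS − V_th, so the device is in saturation.
k_n = μ_nC_ox · (W/L) = 1.1 mA/V².
KCL at the drain: ½ k_n (V_GS − V_th)² = (V_DD − V_GS)/R.
Let x = V_GS − 0.827. Then 2.87 x² + x − 9.873 = 0, giving x = 1.69 V (positive root), so V_GS = 2.52 V.
I_D = (V_DD − V_GS)/R = (10.7 − 2.52) / 5.22 = 1.57 mA.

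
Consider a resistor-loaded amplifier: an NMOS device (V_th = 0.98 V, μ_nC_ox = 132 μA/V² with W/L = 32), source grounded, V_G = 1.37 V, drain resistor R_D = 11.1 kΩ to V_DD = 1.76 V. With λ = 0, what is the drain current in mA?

V_GS = V_G = 1.37 V, so V_ov = 1.37 − 0.98 = 0.39 V.
k_n = μ_nC_ox · (W/L) = 4.224 mA/V².
Assume saturation: I_D = ½ k_n V_ov² = 0.5 × 4.224 × 0.39² = 0.321 mA, giving V_DS = V_DD − I_D R_D = 1.76 − 0.321 × 11.1 = -1.81 V.
But -1.81 V < V_ov = 0.39 V, so the device is actually in triode.
In triode I_D = k_n[V_ov V_DS − ½ V_DS²] and I_D = (V_DD − V_DS)/R_D. Equating: 23.4 V_DS² − 19.29 V_DS + 1.76 = 0, giving V_DS = 0.105 V (the root below V_ov).
I_D = (1.76 − 0.105) / 11.1 = 0.149 mA.

I_D = 0.149 mA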